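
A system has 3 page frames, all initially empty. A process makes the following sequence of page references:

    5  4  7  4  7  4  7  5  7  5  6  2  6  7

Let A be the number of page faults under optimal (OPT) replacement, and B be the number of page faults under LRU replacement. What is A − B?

-1

Under OPT: F F F . . . . . . . F F . . → 5 faults.
Under LRU: F F F . . . . . . . F F . F → 6 faults.
A − B = 5 − 6 = -1.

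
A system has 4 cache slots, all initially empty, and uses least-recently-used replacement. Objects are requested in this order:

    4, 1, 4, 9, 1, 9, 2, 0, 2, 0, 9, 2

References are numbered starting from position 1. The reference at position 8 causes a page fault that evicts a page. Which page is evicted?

4

pos 1: 4 -> miss, frames {4}
pos 2: 1 -> miss, frames {4,1}
pos 3: 4 -> hit
pos 4: 9 -> miss, frames {1,4,9}
pos 5: 1 -> hit
pos 6: 9 -> hit
pos 7: 2 -> miss, frames {4,1,9,2}
pos 8: 0 -> miss, evict 4, frames {1,9,2,0}
At position 8, page 4 is evicted.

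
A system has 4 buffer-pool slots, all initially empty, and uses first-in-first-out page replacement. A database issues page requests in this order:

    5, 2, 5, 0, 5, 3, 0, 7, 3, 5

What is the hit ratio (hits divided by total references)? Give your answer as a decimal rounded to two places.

0.40

5: fault, frames (5)
2: fault, frames (5 2)
5: hit
0: fault, frames (5 2 0)
5: hit
3: fault, frames (5 2 0 3)
0: hit
7: fault, evict 5, frames (2 0 3 7)
3: hit
5: fault, evict 2, frames (0 3 7 5)
Hits: 4 of 10 references → 4/10 = 0.4000.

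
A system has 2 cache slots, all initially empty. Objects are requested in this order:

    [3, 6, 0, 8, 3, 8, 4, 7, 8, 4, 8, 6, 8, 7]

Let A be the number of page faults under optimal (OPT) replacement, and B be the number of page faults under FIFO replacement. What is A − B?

Under OPT: F F F F . . F F . F . F . F → 9 faults.
Under FIFO: F F F F F . F F F F . F F F → 12 faults.
A − B = 9 − 12 = -3.

-3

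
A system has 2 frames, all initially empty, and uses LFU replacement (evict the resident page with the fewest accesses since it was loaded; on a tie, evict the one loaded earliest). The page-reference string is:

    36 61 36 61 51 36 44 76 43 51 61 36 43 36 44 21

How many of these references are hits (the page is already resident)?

3

36 → miss, frames [36]
61 → miss, frames [36, 61]
36 → hit
61 → hit
51 → miss, evict 36, frames [61, 51]
36 → miss, evict 51, frames [61, 36]
44 → miss, evict 36, frames [61, 44]
76 → miss, evict 44, frames [61, 76]
43 → miss, evict 76, frames [61, 43]
51 → miss, evict 43, frames [61, 51]
61 → hit
36 → miss, evict 51, frames [61, 36]
43 → miss, evict 36, frames [61, 43]
36 → miss, evict 43, frames [61, 36]
44 → miss, evict 36, frames [61, 44]
21 → miss, evict 44, frames [61, 21]
Hits: 3.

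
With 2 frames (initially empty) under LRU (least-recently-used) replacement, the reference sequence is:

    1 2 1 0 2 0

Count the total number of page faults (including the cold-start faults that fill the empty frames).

4

1: miss, frames (1)
2: miss, frames (1 2)
1: hit
0: miss, evict 2, frames (1 0)
2: miss, evict 1, frames (0 2)
0: hit
Page faults: 4.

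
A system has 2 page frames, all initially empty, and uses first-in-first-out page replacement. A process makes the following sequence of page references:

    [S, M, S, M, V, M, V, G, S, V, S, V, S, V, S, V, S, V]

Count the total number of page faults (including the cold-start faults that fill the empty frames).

6

S -> miss, frames (S)
M -> miss, frames (S M)
S -> hit
M -> hit
V -> miss, evict S, frames (M V)
M -> hit
V -> hit
G -> miss, evict M, frames (V G)
S -> miss, evict V, frames (G S)
V -> miss, evict G, frames (S V)
S -> hit
V -> hit
S -> hit
V -> hit
S -> hit
V -> hit
S -> hit
V -> hit
Page faults: 6.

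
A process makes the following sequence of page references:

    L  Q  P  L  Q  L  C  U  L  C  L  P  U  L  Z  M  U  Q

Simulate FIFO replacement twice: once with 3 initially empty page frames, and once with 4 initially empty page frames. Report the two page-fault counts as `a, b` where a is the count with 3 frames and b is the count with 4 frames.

11, 9

3 frames: F F F . . . F F F . . F . . F F F F → 11 faults.
4 frames: F F F . . . F F F . . . . . F F . F → 9 faults.
9 < 11: adding a frame reduced faults, as is typical.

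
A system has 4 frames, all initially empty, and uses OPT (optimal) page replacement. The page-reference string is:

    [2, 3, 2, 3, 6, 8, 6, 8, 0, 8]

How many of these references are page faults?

5

2 → miss, frames [2]
3 → miss, frames [2, 3]
2 → hit
3 → hit
6 → miss, frames [2, 3, 6]
8 → miss, frames [2, 3, 6, 8]
6 → hit
8 → hit
0 → miss, evict 6, frames [2, 3, 8, 0]
8 → hit
Page faults: 5.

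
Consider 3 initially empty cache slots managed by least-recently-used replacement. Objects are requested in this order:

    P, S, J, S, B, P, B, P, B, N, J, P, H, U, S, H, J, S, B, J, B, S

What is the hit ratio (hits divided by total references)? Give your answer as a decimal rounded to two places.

P -> miss, frames [P]
S -> miss, frames [P, S]
J -> miss, frames [P, S, J]
S -> hit
B -> miss, evict P, frames [J, S, B]
P -> miss, evict J, frames [S, B, P]
B -> hit
P -> hit
B -> hit
N -> miss, evict S, frames [P, B, N]
J -> miss, evict P, frames [B, N, J]
P -> miss, evict B, frames [N, J, P]
H -> miss, evict N, frames [J, P, H]
U -> miss, evict J, frames [P, H, U]
S -> miss, evict P, frames [H, U, S]
H -> hit
J -> miss, evict U, frames [S, H, J]
S -> hit
B -> miss, evict H, frames [J, S, B]
J -> hit
B -> hit
S -> hit
Hits: 9 of 22 references → 9/22 = 0.4091.

0.41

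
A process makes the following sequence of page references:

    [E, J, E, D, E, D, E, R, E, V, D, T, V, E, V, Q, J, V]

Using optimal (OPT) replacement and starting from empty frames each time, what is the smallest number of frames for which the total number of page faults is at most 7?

f=1: 18 faults
f=2: 10 faults
f=3: 8 faults
f=4: 7 faults
f=5: 7 faults
f=6: 7 faults
f=7: 7 faults
Smallest f with faults ≤ 7 is 4.

4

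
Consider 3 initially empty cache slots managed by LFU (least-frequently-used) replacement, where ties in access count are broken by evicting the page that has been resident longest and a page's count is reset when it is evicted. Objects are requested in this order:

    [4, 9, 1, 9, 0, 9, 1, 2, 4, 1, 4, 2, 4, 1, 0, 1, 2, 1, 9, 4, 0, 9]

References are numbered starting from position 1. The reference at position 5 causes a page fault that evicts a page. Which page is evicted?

4

pos 1: 4 -> miss, frames (4)
pos 2: 9 -> miss, frames (4 9)
pos 3: 1 -> miss, frames (4 9 1)
pos 4: 9 -> hit
pos 5: 0 -> miss, evict 4, frames (9 1 0)
At position 5, page 4 is evicted.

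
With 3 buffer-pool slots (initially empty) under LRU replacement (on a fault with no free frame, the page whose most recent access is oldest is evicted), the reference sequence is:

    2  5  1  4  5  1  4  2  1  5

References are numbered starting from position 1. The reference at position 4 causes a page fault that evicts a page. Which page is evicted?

pos 1: 2: fault, frames {2}
pos 2: 5: fault, frames {2,5}
pos 3: 1: fault, frames {2,5,1}
pos 4: 4: fault, evict 2, frames {5,1,4}
At position 4, page 2 is evicted.

2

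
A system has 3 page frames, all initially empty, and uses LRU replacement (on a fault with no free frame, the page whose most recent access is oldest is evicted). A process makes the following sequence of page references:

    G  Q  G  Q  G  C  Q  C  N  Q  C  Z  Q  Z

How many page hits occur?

9

G: miss, frames [G]
Q: miss, frames [G, Q]
G: hit
Q: hit
G: hit
C: miss, frames [Q, G, C]
Q: hit
C: hit
N: miss, evict G, frames [Q, C, N]
Q: hit
C: hit
Z: miss, evict N, frames [Q, C, Z]
Q: hit
Z: hit
Hits: 9.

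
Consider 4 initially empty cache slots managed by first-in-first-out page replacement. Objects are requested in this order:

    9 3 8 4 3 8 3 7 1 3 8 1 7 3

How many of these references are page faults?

9 → fault, frames [9]
3 → fault, frames [9, 3]
8 → fault, frames [9, 3, 8]
4 → fault, frames [9, 3, 8, 4]
3 → hit
8 → hit
3 → hit
7 → fault, evict 9, frames [3, 8, 4, 7]
1 → fault, evict 3, frames [8, 4, 7, 1]
3 → fault, evict 8, frames [4, 7, 1, 3]
8 → fault, evict 4, frames [7, 1, 3, 8]
1 → hit
7 → hit
3 → hit
Page faults: 8.

8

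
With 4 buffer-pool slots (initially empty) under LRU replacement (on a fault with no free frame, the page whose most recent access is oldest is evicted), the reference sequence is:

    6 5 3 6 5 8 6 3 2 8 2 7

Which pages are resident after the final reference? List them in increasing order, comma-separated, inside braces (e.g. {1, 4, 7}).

6: miss, frames (6)
5: miss, frames (6 5)
3: miss, frames (6 5 3)
6: hit
5: hit
8: miss, frames (3 6 5 8)
6: hit
3: hit
2: miss, evict 5, frames (8 6 3 2)
8: hit
2: hit
7: miss, evict 6, frames (3 8 2 7)

{2, 3, 7, 8}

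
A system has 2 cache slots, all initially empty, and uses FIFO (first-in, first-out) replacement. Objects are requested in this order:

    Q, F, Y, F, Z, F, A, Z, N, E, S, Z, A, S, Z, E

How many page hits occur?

Q → fault, frames {Q}
F → fault, frames {Q,F}
Y → fault, evict Q, frames {F,Y}
F → hit
Z → fault, evict F, frames {Y,Z}
F → fault, evict Y, frames {Z,F}
A → fault, evict Z, frames {F,A}
Z → fault, evict F, frames {A,Z}
N → fault, evict A, frames {Z,N}
E → fault, evict Z, frames {N,E}
S → fault, evict N, frames {E,S}
Z → fault, evict E, frames {S,Z}
A → fault, evict S, frames {Z,A}
S → fault, evict Z, frames {A,S}
Z → fault, evict A, frames {S,Z}
E → fault, evict S, frames {Z,E}
Hits: 1.

1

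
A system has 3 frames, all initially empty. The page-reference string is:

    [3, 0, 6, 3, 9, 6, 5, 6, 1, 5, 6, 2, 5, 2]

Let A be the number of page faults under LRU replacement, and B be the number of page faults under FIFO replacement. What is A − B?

-2

Under LRU: F F F . F . F . F . . F . . → 7 faults.
Under FIFO: F F F . F . F . F . F F F . → 9 faults.
A − B = 7 − 9 = -2.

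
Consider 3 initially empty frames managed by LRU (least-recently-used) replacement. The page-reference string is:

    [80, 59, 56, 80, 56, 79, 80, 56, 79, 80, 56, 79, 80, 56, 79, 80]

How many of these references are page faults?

4

80 → fault, frames (80)
59 → fault, frames (80 59)
56 → fault, frames (80 59 56)
80 → hit
56 → hit
79 → fault, evict 59, frames (80 56 79)
80 → hit
56 → hit
79 → hit
80 → hit
56 → hit
79 → hit
80 → hit
56 → hit
79 → hit
80 → hit
Page faults: 4.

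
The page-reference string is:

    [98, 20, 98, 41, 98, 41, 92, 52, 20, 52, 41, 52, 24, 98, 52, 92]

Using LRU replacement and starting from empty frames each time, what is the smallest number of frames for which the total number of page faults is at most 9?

4

f=1: 16 faults
f=2: 11 faults
f=3: 10 faults
f=4: 9 faults
f=5: 8 faults
f=6: 6 faults
Smallest f with faults ≤ 9 is 4.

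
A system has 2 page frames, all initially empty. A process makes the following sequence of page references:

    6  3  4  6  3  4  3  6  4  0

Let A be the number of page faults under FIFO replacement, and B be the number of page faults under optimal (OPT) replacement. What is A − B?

2

Under FIFO: F F F F F F . F . F → 8 faults.
Under OPT: F F F . F . . F . F → 6 faults.
A − B = 8 − 6 = 2.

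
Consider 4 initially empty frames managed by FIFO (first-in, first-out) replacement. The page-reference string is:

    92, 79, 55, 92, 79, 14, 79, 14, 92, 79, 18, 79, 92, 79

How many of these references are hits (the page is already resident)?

7

92 -> fault, frames {92}
79 -> fault, frames {92,79}
55 -> fault, frames {92,79,55}
92 -> hit
79 -> hit
14 -> fault, frames {92,79,55,14}
79 -> hit
14 -> hit
92 -> hit
79 -> hit
18 -> fault, evict 92, frames {79,55,14,18}
79 -> hit
92 -> fault, evict 79, frames {55,14,18,92}
79 -> fault, evict 55, frames {14,18,92,79}
Hits: 7.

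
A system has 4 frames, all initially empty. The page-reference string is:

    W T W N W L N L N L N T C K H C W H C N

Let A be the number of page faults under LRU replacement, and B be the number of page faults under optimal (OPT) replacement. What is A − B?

Under LRU: F F . F . F . . . . . . F F F . F . . F → 9 faults.
Under OPT: F F . F . F . . . . . . F F F . . . . . → 7 faults.
A − B = 9 − 7 = 2.

2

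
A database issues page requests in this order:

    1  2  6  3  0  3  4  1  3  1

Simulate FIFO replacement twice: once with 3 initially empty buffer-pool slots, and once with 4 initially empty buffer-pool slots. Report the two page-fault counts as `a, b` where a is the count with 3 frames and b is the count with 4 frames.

3 frames: F F F F F . F F F . → 8 faults.
4 frames: F F F F F . F F . . → 7 faults.
7 < 8: adding a frame reduced faults, as is typical.

8, 7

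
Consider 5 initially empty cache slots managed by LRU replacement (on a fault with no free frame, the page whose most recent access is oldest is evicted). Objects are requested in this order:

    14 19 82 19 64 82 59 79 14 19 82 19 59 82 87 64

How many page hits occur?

14 → fault, frames [14]
19 → fault, frames [14, 19]
82 → fault, frames [14, 19, 82]
19 → hit
64 → fault, frames [14, 82, 19, 64]
82 → hit
59 → fault, frames [14, 19, 64, 82, 59]
79 → fault, evict 14, frames [19, 64, 82, 59, 79]
14 → fault, evict 19, frames [64, 82, 59, 79, 14]
19 → fault, evict 64, frames [82, 59, 79, 14, 19]
82 → hit
19 → hit
59 → hit
82 → hit
87 → fault, evict 79, frames [14, 19, 59, 82, 87]
64 → fault, evict 14, frames [19, 59, 82, 87, 64]
Hits: 6.

6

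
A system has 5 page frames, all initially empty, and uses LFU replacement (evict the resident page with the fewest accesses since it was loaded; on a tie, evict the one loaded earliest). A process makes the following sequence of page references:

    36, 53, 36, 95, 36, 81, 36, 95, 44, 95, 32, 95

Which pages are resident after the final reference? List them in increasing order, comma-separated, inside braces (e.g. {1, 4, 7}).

{32, 36, 44, 81, 95}

36 → miss, frames (36)
53 → miss, frames (36 53)
36 → hit
95 → miss, frames (36 53 95)
36 → hit
81 → miss, frames (36 53 95 81)
36 → hit
95 → hit
44 → miss, frames (36 53 95 81 44)
95 → hit
32 → miss, evict 53, frames (36 95 81 44 32)
95 → hit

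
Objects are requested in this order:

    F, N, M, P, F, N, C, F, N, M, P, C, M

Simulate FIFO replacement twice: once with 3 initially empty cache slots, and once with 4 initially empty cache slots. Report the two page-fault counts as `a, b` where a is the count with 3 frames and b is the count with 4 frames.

3 frames: F F F F F F F . . F F . . → 9 faults.
4 frames: F F F F . . F F F F F F . → 10 faults.
10 > 9: adding a frame increased faults — Belady's anomaly.

9, 10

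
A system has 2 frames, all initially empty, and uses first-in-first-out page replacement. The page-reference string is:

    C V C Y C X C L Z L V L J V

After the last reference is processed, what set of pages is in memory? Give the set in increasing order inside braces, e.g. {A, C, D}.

{J, V}

C → fault, frames (C)
V → fault, frames (C V)
C → hit
Y → fault, evict C, frames (V Y)
C → fault, evict V, frames (Y C)
X → fault, evict Y, frames (C X)
C → hit
L → fault, evict C, frames (X L)
Z → fault, evict X, frames (L Z)
L → hit
V → fault, evict L, frames (Z V)
L → fault, evict Z, frames (V L)
J → fault, evict V, frames (L J)
V → fault, evict L, frames (J V)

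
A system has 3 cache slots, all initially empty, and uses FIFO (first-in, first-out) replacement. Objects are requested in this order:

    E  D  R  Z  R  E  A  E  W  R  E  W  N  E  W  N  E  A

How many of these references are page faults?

E: miss, frames {E}
D: miss, frames {E,D}
R: miss, frames {E,D,R}
Z: miss, evict E, frames {D,R,Z}
R: hit
E: miss, evict D, frames {R,Z,E}
A: miss, evict R, frames {Z,E,A}
E: hit
W: miss, evict Z, frames {E,A,W}
R: miss, evict E, frames {A,W,R}
E: miss, evict A, frames {W,R,E}
W: hit
N: miss, evict W, frames {R,E,N}
E: hit
W: miss, evict R, frames {E,N,W}
N: hit
E: hit
A: miss, evict E, frames {N,W,A}
Page faults: 12.

12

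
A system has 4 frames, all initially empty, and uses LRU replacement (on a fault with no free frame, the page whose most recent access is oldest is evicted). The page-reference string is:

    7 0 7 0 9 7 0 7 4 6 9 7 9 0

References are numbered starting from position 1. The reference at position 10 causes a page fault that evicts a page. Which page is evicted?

pos 1: 7: fault, frames [7]
pos 2: 0: fault, frames [7, 0]
pos 3: 7: hit
pos 4: 0: hit
pos 5: 9: fault, frames [7, 0, 9]
pos 6: 7: hit
pos 7: 0: hit
pos 8: 7: hit
pos 9: 4: fault, frames [9, 0, 7, 4]
pos 10: 6: fault, evict 9, frames [0, 7, 4, 6]
At position 10, page 9 is evicted.

9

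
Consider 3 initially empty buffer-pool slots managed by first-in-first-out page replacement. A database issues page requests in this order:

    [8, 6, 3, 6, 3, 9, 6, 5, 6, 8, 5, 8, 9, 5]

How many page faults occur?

8 -> miss, frames (8)
6 -> miss, frames (8 6)
3 -> miss, frames (8 6 3)
6 -> hit
3 -> hit
9 -> miss, evict 8, frames (6 3 9)
6 -> hit
5 -> miss, evict 6, frames (3 9 5)
6 -> miss, evict 3, frames (9 5 6)
8 -> miss, evict 9, frames (5 6 8)
5 -> hit
8 -> hit
9 -> miss, evict 5, frames (6 8 9)
5 -> miss, evict 6, frames (8 9 5)
Page faults: 9.

9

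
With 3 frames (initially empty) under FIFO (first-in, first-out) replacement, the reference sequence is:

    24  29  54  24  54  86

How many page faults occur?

4

24: miss, frames {24}
29: miss, frames {24,29}
54: miss, frames {24,29,54}
24: hit
54: hit
86: miss, evict 24, frames {29,54,86}
Page faults: 4.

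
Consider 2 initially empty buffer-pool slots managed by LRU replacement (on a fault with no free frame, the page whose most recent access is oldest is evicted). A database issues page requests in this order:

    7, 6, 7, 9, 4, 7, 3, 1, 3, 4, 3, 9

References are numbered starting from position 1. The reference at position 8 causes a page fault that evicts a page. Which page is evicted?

7

pos 1: 7 -> fault, frames (7)
pos 2: 6 -> fault, frames (7 6)
pos 3: 7 -> hit
pos 4: 9 -> fault, evict 6, frames (7 9)
pos 5: 4 -> fault, evict 7, frames (9 4)
pos 6: 7 -> fault, evict 9, frames (4 7)
pos 7: 3 -> fault, evict 4, frames (7 3)
pos 8: 1 -> fault, evict 7, frames (3 1)
At position 8, page 7 is evicted.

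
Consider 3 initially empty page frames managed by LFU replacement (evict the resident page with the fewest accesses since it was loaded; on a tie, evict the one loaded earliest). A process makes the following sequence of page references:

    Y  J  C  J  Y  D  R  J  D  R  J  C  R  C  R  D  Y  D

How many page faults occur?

Y -> miss, frames (Y)
J -> miss, frames (Y J)
C -> miss, frames (Y J C)
J -> hit
Y -> hit
D -> miss, evict C, frames (Y J D)
R -> miss, evict D, frames (Y J R)
J -> hit
D -> miss, evict R, frames (Y J D)
R -> miss, evict D, frames (Y J R)
J -> hit
C -> miss, evict R, frames (Y J C)
R -> miss, evict C, frames (Y J R)
C -> miss, evict R, frames (Y J C)
R -> miss, evict C, frames (Y J R)
D -> miss, evict R, frames (Y J D)
Y -> hit
D -> hit
Page faults: 12.

12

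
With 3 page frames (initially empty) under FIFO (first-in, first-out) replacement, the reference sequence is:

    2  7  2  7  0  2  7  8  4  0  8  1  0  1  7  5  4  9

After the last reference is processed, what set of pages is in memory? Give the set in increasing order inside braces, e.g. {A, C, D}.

{4, 5, 9}

2 → miss, frames {2}
7 → miss, frames {2,7}
2 → hit
7 → hit
0 → miss, frames {2,7,0}
2 → hit
7 → hit
8 → miss, evict 2, frames {7,0,8}
4 → miss, evict 7, frames {0,8,4}
0 → hit
8 → hit
1 → miss, evict 0, frames {8,4,1}
0 → miss, evict 8, frames {4,1,0}
1 → hit
7 → miss, evict 4, frames {1,0,7}
5 → miss, evict 1, frames {0,7,5}
4 → miss, evict 0, frames {7,5,4}
9 → miss, evict 7, frames {5,4,9}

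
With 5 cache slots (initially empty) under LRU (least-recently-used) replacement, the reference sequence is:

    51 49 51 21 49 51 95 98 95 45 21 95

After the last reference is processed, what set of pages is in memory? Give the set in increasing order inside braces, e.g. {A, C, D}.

51 → fault, frames [51]
49 → fault, frames [51, 49]
51 → hit
21 → fault, frames [49, 51, 21]
49 → hit
51 → hit
95 → fault, frames [21, 49, 51, 95]
98 → fault, frames [21, 49, 51, 95, 98]
95 → hit
45 → fault, evict 21, frames [49, 51, 98, 95, 45]
21 → fault, evict 49, frames [51, 98, 95, 45, 21]
95 → hit

{21, 45, 51, 95, 98}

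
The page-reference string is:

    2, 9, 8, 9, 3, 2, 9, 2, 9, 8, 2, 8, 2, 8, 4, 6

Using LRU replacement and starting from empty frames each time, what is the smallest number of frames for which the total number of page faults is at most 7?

4

f=1: 16 faults
f=2: 10 faults
f=3: 8 faults
f=4: 6 faults
f=5: 6 faults
f=6: 6 faults
Smallest f with faults ≤ 7 is 4.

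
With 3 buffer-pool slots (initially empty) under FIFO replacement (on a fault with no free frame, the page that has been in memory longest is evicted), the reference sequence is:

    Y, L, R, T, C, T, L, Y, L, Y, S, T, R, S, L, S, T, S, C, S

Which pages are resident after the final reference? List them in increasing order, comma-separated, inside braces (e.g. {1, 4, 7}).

{C, S, T}

Y → miss, frames {Y}
L → miss, frames {Y,L}
R → miss, frames {Y,L,R}
T → miss, evict Y, frames {L,R,T}
C → miss, evict L, frames {R,T,C}
T → hit
L → miss, evict R, frames {T,C,L}
Y → miss, evict T, frames {C,L,Y}
L → hit
Y → hit
S → miss, evict C, frames {L,Y,S}
T → miss, evict L, frames {Y,S,T}
R → miss, evict Y, frames {S,T,R}
S → hit
L → miss, evict S, frames {T,R,L}
S → miss, evict T, frames {R,L,S}
T → miss, evict R, frames {L,S,T}
S → hit
C → miss, evict L, frames {S,T,C}
S → hit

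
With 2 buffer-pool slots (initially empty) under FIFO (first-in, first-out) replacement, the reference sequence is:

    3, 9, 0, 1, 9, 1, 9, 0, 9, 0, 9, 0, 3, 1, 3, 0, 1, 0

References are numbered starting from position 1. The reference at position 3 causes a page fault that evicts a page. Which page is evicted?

pos 1: 3 -> miss, frames (3)
pos 2: 9 -> miss, frames (3 9)
pos 3: 0 -> miss, evict 3, frames (9 0)
At position 3, page 3 is evicted.

3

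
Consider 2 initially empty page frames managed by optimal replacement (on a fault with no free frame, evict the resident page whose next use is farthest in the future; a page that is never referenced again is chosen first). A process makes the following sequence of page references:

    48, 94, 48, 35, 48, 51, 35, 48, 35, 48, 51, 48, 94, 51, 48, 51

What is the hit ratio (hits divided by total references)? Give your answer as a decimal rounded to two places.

0.50

48 -> miss, frames {48}
94 -> miss, frames {48,94}
48 -> hit
35 -> miss, evict 94, frames {48,35}
48 -> hit
51 -> miss, evict 48, frames {35,51}
35 -> hit
48 -> miss, evict 51, frames {35,48}
35 -> hit
48 -> hit
51 -> miss, evict 35, frames {48,51}
48 -> hit
94 -> miss, evict 48, frames {51,94}
51 -> hit
48 -> miss, evict 94, frames {51,48}
51 -> hit
Hits: 8 of 16 references → 8/16 = 0.5000.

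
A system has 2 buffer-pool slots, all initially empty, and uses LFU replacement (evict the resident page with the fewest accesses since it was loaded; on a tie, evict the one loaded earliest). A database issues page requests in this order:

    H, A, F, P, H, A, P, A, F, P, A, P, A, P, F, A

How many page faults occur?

H → miss, frames [H]
A → miss, frames [H, A]
F → miss, evict H, frames [A, F]
P → miss, evict A, frames [F, P]
H → miss, evict F, frames [P, H]
A → miss, evict P, frames [H, A]
P → miss, evict H, frames [A, P]
A → hit
F → miss, evict P, frames [A, F]
P → miss, evict F, frames [A, P]
A → hit
P → hit
A → hit
P → hit
F → miss, evict P, frames [A, F]
A → hit
Page faults: 10.

10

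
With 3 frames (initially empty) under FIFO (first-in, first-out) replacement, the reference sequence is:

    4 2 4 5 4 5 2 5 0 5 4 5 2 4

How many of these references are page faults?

6

4 -> miss, frames [4]
2 -> miss, frames [4, 2]
4 -> hit
5 -> miss, frames [4, 2, 5]
4 -> hit
5 -> hit
2 -> hit
5 -> hit
0 -> miss, evict 4, frames [2, 5, 0]
5 -> hit
4 -> miss, evict 2, frames [5, 0, 4]
5 -> hit
2 -> miss, evict 5, frames [0, 4, 2]
4 -> hit
Page faults: 6.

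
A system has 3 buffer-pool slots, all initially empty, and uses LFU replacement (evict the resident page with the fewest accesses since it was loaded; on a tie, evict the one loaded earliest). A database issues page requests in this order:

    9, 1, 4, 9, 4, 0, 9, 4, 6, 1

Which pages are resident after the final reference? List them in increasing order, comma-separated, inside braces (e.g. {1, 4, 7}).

{1, 4, 9}

9 → fault, frames {9}
1 → fault, frames {9,1}
4 → fault, frames {9,1,4}
9 → hit
4 → hit
0 → fault, evict 1, frames {9,4,0}
9 → hit
4 → hit
6 → fault, evict 0, frames {9,4,6}
1 → fault, evict 6, frames {9,4,1}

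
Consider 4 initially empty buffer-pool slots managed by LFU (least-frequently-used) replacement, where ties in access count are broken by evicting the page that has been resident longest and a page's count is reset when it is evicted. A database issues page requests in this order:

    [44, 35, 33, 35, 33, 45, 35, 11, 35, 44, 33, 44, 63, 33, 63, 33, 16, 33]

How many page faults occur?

8

44 → miss, frames [44]
35 → miss, frames [44, 35]
33 → miss, frames [44, 35, 33]
35 → hit
33 → hit
45 → miss, frames [44, 35, 33, 45]
35 → hit
11 → miss, evict 44, frames [35, 33, 45, 11]
35 → hit
44 → miss, evict 45, frames [35, 33, 11, 44]
33 → hit
44 → hit
63 → miss, evict 11, frames [35, 33, 44, 63]
33 → hit
63 → hit
33 → hit
16 → miss, evict 44, frames [35, 33, 63, 16]
33 → hit
Page faults: 8.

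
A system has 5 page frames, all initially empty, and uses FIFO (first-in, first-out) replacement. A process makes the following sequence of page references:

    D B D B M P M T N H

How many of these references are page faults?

D -> miss, frames {D}
B -> miss, frames {D,B}
D -> hit
B -> hit
M -> miss, frames {D,B,M}
P -> miss, frames {D,B,M,P}
M -> hit
T -> miss, frames {D,B,M,P,T}
N -> miss, evict D, frames {B,M,P,T,N}
H -> miss, evict B, frames {M,P,T,N,H}
Page faults: 7.

7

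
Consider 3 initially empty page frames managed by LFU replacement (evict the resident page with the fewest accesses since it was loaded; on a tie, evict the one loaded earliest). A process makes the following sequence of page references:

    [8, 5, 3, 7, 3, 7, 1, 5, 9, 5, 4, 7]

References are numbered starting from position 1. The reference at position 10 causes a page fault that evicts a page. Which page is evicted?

9

pos 1: 8: miss, frames (8)
pos 2: 5: miss, frames (8 5)
pos 3: 3: miss, frames (8 5 3)
pos 4: 7: miss, evict 8, frames (5 3 7)
pos 5: 3: hit
pos 6: 7: hit
pos 7: 1: miss, evict 5, frames (3 7 1)
pos 8: 5: miss, evict 1, frames (3 7 5)
pos 9: 9: miss, evict 5, frames (3 7 9)
pos 10: 5: miss, evict 9, frames (3 7 5)
At position 10, page 9 is evicted.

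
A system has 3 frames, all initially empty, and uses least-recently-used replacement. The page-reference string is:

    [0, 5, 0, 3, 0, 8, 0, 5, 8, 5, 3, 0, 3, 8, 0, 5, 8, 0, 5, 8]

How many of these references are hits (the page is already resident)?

11

0: fault, frames [0]
5: fault, frames [0, 5]
0: hit
3: fault, frames [5, 0, 3]
0: hit
8: fault, evict 5, frames [3, 0, 8]
0: hit
5: fault, evict 3, frames [8, 0, 5]
8: hit
5: hit
3: fault, evict 0, frames [8, 5, 3]
0: fault, evict 8, frames [5, 3, 0]
3: hit
8: fault, evict 5, frames [0, 3, 8]
0: hit
5: fault, evict 3, frames [8, 0, 5]
8: hit
0: hit
5: hit
8: hit
Hits: 11.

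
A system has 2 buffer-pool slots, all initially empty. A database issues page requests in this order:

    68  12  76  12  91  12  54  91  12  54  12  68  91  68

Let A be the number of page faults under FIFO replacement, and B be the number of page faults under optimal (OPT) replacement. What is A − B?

3

Under FIFO: F F F . F F F F F F . F F . → 11 faults.
Under OPT: F F F . F . F . F . . F F . → 8 faults.
A − B = 11 − 8 = 3.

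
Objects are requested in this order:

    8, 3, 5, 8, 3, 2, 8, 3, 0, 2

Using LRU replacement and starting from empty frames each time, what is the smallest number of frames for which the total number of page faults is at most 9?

f=1: 10 faults
f=2: 10 faults
f=3: 6 faults
f=4: 5 faults
f=5: 5 faults
Smallest f with faults ≤ 9 is 3.

3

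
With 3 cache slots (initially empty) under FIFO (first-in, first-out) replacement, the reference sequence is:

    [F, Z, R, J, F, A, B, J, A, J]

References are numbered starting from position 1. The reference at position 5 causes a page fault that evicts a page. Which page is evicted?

pos 1: F -> fault, frames [F]
pos 2: Z -> fault, frames [F, Z]
pos 3: R -> fault, frames [F, Z, R]
pos 4: J -> fault, evict F, frames [Z, R, J]
pos 5: F -> fault, evict Z, frames [R, J, F]
At position 5, page Z is evicted.

Z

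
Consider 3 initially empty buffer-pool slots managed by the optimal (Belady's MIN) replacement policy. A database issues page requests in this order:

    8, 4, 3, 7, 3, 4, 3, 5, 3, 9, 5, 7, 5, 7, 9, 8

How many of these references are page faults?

7

8 -> fault, frames {8}
4 -> fault, frames {8,4}
3 -> fault, frames {8,4,3}
7 -> fault, evict 8, frames {4,3,7}
3 -> hit
4 -> hit
3 -> hit
5 -> fault, evict 4, frames {3,7,5}
3 -> hit
9 -> fault, evict 3, frames {7,5,9}
5 -> hit
7 -> hit
5 -> hit
7 -> hit
9 -> hit
8 -> fault, evict 9, frames {7,5,8}
Page faults: 7.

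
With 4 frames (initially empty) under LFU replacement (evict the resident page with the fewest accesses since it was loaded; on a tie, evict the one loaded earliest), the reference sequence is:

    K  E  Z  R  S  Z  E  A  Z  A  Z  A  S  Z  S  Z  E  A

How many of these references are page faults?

6

K → miss, frames {K}
E → miss, frames {K,E}
Z → miss, frames {K,E,Z}
R → miss, frames {K,E,Z,R}
S → miss, evict K, frames {E,Z,R,S}
Z → hit
E → hit
A → miss, evict R, frames {E,Z,S,A}
Z → hit
A → hit
Z → hit
A → hit
S → hit
Z → hit
S → hit
Z → hit
E → hit
A → hit
Page faults: 6.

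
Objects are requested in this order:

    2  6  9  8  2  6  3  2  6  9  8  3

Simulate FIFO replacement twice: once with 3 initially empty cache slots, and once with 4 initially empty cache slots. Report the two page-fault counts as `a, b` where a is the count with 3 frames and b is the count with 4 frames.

3 frames: F F F F F F F . . F F . → 9 faults.
4 frames: F F F F . . F F F F F F → 10 faults.
10 > 9: adding a frame increased faults — Belady's anomaly.

9, 10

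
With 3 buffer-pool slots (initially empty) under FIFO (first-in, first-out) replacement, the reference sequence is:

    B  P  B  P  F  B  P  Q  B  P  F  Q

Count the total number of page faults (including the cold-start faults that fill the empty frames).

B -> miss, frames (B)
P -> miss, frames (B P)
B -> hit
P -> hit
F -> miss, frames (B P F)
B -> hit
P -> hit
Q -> miss, evict B, frames (P F Q)
B -> miss, evict P, frames (F Q B)
P -> miss, evict F, frames (Q B P)
F -> miss, evict Q, frames (B P F)
Q -> miss, evict B, frames (P F Q)
Page faults: 8.

8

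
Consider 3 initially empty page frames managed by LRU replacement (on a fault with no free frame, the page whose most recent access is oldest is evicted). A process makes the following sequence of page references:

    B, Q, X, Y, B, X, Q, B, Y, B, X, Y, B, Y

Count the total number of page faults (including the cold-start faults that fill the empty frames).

B: miss, frames [B]
Q: miss, frames [B, Q]
X: miss, frames [B, Q, X]
Y: miss, evict B, frames [Q, X, Y]
B: miss, evict Q, frames [X, Y, B]
X: hit
Q: miss, evict Y, frames [B, X, Q]
B: hit
Y: miss, evict X, frames [Q, B, Y]
B: hit
X: miss, evict Q, frames [Y, B, X]
Y: hit
B: hit
Y: hit
Page faults: 8.

8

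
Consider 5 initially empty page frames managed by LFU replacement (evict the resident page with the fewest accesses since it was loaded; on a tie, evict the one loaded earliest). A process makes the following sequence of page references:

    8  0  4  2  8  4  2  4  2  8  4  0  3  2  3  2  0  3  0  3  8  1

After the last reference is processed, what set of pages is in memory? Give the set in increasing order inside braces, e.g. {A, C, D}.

{0, 1, 2, 3, 4}

8 -> miss, frames [8]
0 -> miss, frames [8, 0]
4 -> miss, frames [8, 0, 4]
2 -> miss, frames [8, 0, 4, 2]
8 -> hit
4 -> hit
2 -> hit
4 -> hit
2 -> hit
8 -> hit
4 -> hit
0 -> hit
3 -> miss, frames [8, 0, 4, 2, 3]
2 -> hit
3 -> hit
2 -> hit
0 -> hit
3 -> hit
0 -> hit
3 -> hit
8 -> hit
1 -> miss, evict 8, frames [0, 4, 2, 3, 1]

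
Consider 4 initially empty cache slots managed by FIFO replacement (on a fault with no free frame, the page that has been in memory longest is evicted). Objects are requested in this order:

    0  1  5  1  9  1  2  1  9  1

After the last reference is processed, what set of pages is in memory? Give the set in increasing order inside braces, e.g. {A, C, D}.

{1, 2, 5, 9}

0 -> fault, frames (0)
1 -> fault, frames (0 1)
5 -> fault, frames (0 1 5)
1 -> hit
9 -> fault, frames (0 1 5 9)
1 -> hit
2 -> fault, evict 0, frames (1 5 9 2)
1 -> hit
9 -> hit
1 -> hit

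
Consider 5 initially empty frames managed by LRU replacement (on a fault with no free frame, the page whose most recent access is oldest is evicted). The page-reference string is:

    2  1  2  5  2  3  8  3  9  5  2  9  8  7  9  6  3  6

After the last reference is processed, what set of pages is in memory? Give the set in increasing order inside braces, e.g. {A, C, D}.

{3, 6, 7, 8, 9}

2: miss, frames {2}
1: miss, frames {2,1}
2: hit
5: miss, frames {1,2,5}
2: hit
3: miss, frames {1,5,2,3}
8: miss, frames {1,5,2,3,8}
3: hit
9: miss, evict 1, frames {5,2,8,3,9}
5: hit
2: hit
9: hit
8: hit
7: miss, evict 3, frames {5,2,9,8,7}
9: hit
6: miss, evict 5, frames {2,8,7,9,6}
3: miss, evict 2, frames {8,7,9,6,3}
6: hit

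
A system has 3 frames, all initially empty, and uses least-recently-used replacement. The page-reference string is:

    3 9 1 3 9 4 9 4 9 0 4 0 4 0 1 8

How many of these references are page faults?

7

3: fault, frames (3)
9: fault, frames (3 9)
1: fault, frames (3 9 1)
3: hit
9: hit
4: fault, evict 1, frames (3 9 4)
9: hit
4: hit
9: hit
0: fault, evict 3, frames (4 9 0)
4: hit
0: hit
4: hit
0: hit
1: fault, evict 9, frames (4 0 1)
8: fault, evict 4, frames (0 1 8)
Page faults: 7.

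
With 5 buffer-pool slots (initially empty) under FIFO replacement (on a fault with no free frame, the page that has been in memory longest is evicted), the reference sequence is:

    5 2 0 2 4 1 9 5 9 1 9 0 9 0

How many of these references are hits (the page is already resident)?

7

5 → fault, frames [5]
2 → fault, frames [5, 2]
0 → fault, frames [5, 2, 0]
2 → hit
4 → fault, frames [5, 2, 0, 4]
1 → fault, frames [5, 2, 0, 4, 1]
9 → fault, evict 5, frames [2, 0, 4, 1, 9]
5 → fault, evict 2, frames [0, 4, 1, 9, 5]
9 → hit
1 → hit
9 → hit
0 → hit
9 → hit
0 → hit
Hits: 7.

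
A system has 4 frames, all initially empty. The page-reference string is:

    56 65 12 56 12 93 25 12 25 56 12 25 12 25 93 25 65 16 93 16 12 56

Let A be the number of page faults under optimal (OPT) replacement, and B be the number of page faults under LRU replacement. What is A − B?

Under OPT: F F F . . F F . . . . . . . . . F F . . . . → 7 faults.
Under LRU: F F F . . F F . . . . . . . . . F F . . F F → 9 faults.
A − B = 7 − 9 = -2.

-2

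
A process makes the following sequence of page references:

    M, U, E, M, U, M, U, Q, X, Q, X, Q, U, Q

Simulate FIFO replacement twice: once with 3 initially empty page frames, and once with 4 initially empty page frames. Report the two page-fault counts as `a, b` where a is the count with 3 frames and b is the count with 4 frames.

6, 5

3 frames: F F F . . . . F F . . . F . → 6 faults.
4 frames: F F F . . . . F F . . . . . → 5 faults.
5 < 6: adding a frame reduced faults, as is typical.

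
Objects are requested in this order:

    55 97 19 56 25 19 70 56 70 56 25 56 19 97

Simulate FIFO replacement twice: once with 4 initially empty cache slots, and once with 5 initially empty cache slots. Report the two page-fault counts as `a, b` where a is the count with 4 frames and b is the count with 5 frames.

4 frames: F F F F F . F . . . . . . F → 7 faults.
5 frames: F F F F F . F . . . . . . . → 6 faults.
6 < 7: adding a frame reduced faults, as is typical.

7, 6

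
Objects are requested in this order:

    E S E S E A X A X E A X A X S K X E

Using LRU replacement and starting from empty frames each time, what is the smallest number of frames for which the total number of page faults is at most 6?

4

f=1: 18 faults
f=2: 11 faults
f=3: 7 faults
f=4: 6 faults
f=5: 5 faults
Smallest f with faults ≤ 6 is 4.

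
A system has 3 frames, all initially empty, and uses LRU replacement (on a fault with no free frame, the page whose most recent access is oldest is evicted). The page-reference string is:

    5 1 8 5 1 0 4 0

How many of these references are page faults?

5 -> miss, frames [5]
1 -> miss, frames [5, 1]
8 -> miss, frames [5, 1, 8]
5 -> hit
1 -> hit
0 -> miss, evict 8, frames [5, 1, 0]
4 -> miss, evict 5, frames [1, 0, 4]
0 -> hit
Page faults: 5.

5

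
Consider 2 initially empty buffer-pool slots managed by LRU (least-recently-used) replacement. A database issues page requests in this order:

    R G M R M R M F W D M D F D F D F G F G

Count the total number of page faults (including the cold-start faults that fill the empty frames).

10

R -> fault, frames [R]
G -> fault, frames [R, G]
M -> fault, evict R, frames [G, M]
R -> fault, evict G, frames [M, R]
M -> hit
R -> hit
M -> hit
F -> fault, evict R, frames [M, F]
W -> fault, evict M, frames [F, W]
D -> fault, evict F, frames [W, D]
M -> fault, evict W, frames [D, M]
D -> hit
F -> fault, evict M, frames [D, F]
D -> hit
F -> hit
D -> hit
F -> hit
G -> fault, evict D, frames [F, G]
F -> hit
G -> hit
Page faults: 10.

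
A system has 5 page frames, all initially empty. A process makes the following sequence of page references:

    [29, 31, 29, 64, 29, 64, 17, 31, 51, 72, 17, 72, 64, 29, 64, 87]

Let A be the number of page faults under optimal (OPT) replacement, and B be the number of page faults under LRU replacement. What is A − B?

-1

Under OPT: F F . F . . F . F F . . . . . F → 7 faults.
Under LRU: F F . F . . F . F F . . . F . F → 8 faults.
A − B = 7 − 8 = -1.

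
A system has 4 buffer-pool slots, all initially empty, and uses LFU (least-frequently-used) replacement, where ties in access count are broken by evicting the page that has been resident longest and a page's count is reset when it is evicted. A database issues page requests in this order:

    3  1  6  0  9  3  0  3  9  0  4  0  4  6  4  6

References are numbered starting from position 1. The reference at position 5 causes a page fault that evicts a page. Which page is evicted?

pos 1: 3 -> miss, frames [3]
pos 2: 1 -> miss, frames [3, 1]
pos 3: 6 -> miss, frames [3, 1, 6]
pos 4: 0 -> miss, frames [3, 1, 6, 0]
pos 5: 9 -> miss, evict 3, frames [1, 6, 0, 9]
At position 5, page 3 is evicted.

3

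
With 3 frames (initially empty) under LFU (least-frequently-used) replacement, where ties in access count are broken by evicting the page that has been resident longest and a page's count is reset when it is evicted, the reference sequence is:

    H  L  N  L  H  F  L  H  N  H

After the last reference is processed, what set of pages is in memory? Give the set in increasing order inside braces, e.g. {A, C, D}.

H -> fault, frames {H}
L -> fault, frames {H,L}
N -> fault, frames {H,L,N}
L -> hit
H -> hit
F -> fault, evict N, frames {H,L,F}
L -> hit
H -> hit
N -> fault, evict F, frames {H,L,N}
H -> hit

{H, L, N}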